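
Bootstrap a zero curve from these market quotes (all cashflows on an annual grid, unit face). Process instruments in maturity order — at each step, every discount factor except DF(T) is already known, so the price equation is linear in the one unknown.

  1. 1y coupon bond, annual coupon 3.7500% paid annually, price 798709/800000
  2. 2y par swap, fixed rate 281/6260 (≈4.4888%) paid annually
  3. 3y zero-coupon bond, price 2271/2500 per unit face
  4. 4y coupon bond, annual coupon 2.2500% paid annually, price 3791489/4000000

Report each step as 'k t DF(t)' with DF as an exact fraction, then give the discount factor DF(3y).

step 1 [1y] bond c/1=3/80: DF=(798709/800000 − 3/80·(0))/(1+3/80) = 9623/10000 ≈ 0.962300
step 2 [2y] swap r/1=281/6260: DF=(1 − 281/6260·(0.962300))/(1+281/6260) = 9157/10000 ≈ 0.915700
step 3 [3y] zero: DF = P = 2271/2500 ≈ 0.908400
step 4 [4y] bond c/1=9/400: DF=(3791489/4000000 − 9/400·(0.962300+0.915700+0.908400))/(1+9/400) = 8657/10000 ≈ 0.865700

1 1 9623/10000
2 2 9157/10000
3 3 2271/2500
4 4 8657/10000
DF(3y) = 2271/2500 ≈ 0.908400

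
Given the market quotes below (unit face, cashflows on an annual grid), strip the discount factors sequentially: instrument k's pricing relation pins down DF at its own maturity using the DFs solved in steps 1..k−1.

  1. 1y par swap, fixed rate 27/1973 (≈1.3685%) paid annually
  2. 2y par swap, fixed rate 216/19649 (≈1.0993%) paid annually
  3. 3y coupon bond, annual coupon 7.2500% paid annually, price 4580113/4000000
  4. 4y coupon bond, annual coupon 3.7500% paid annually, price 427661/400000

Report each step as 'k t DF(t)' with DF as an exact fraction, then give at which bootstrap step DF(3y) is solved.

1 1 1973/2000
2 2 1223/1250
3 3 2337/2500
4 4 9257/10000
DF(3y) is solved at step 3

step 1 [1y] swap r/1=27/1973: DF=(1 − 27/1973·(0))/(1+27/1973) = 1973/2000 ≈ 0.986500
step 2 [2y] swap r/1=216/19649: DF=(1 − 216/19649·(0.986500))/(1+216/19649) = 1223/1250 ≈ 0.978400
step 3 [3y] bond c/1=29/400: DF=(4580113/4000000 − 29/400·(0.986500+0.978400))/(1+29/400) = 2337/2500 ≈ 0.934800
step 4 [4y] bond c/1=3/80: DF=(427661/400000 − 3/80·(0.986500+0.978400+0.934800))/(1+3/80) = 9257/10000 ≈ 0.925700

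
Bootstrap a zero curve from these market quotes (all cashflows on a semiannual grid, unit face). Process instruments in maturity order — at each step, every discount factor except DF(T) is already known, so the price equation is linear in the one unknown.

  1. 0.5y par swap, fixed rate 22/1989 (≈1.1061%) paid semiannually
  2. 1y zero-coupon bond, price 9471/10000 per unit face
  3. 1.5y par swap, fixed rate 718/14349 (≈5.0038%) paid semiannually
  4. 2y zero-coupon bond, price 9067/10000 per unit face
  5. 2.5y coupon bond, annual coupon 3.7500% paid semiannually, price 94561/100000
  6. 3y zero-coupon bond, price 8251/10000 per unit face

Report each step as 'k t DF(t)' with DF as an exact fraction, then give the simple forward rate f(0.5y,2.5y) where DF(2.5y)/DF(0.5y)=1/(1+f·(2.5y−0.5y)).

1 1/2 1989/2000
2 1 9471/10000
3 3/2 4641/5000
4 2 9067/10000
5 5/2 8587/10000
6 3 8251/10000
f(0.5y,2.5y) = ((1989/2000)/(8587/10000) − 1)/(2) = 679/8587 ≈ 7.9073%

step 1 [0.5y] swap r/2=11/1989: DF=(1 − 11/1989·(0))/(1+11/1989) = 1989/2000 ≈ 0.994500
step 2 [1y] zero: DF = P = 9471/10000 ≈ 0.947100
step 3 [1.5y] swap r/2=359/14349: DF=(1 − 359/14349·(0.994500+0.947100))/(1+359/14349) = 4641/5000 ≈ 0.928200
step 4 [2y] zero: DF = P = 9067/10000 ≈ 0.906700
step 5 [2.5y] bond c/2=3/160: DF=(94561/100000 − 3/160·(0.994500+0.947100+0.928200+0.906700))/(1+3/160) = 8587/10000 ≈ 0.858700
step 6 [3y] zero: DF = P = 8251/10000 ≈ 0.825100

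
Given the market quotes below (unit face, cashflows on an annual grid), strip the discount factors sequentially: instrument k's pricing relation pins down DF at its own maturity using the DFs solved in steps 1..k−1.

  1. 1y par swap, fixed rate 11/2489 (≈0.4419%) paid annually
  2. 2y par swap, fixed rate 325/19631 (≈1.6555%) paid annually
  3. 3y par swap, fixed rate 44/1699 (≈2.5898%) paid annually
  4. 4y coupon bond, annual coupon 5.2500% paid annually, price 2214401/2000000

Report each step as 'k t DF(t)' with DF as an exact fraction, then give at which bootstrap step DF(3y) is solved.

step 1 [1y] swap r/1=11/2489: DF=(1 − 11/2489·(0))/(1+11/2489) = 2489/2500 ≈ 0.995600
step 2 [2y] swap r/1=325/19631: DF=(1 − 325/19631·(0.995600))/(1+325/19631) = 387/400 ≈ 0.967500
step 3 [3y] swap r/1=44/1699: DF=(1 − 44/1699·(0.995600+0.967500))/(1+44/1699) = 2313/2500 ≈ 0.925200
step 4 [4y] bond c/1=21/400: DF=(2214401/2000000 − 21/400·(0.995600+0.967500+0.925200))/(1+21/400) = 9079/10000 ≈ 0.907900

1 1 2489/2500
2 2 387/400
3 3 2313/2500
4 4 9079/10000
DF(3y) is solved at step 3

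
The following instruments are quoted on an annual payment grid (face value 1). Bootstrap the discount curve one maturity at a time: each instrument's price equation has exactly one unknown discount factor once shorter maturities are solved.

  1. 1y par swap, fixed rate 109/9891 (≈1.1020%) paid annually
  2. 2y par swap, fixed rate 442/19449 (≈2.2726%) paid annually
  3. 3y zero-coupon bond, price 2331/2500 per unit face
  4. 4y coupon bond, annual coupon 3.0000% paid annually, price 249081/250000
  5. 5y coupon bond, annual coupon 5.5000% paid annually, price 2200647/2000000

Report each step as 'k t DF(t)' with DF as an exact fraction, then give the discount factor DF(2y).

1 1 9891/10000
2 2 4779/5000
3 3 2331/2500
4 4 1767/2000
5 5 8469/10000
DF(2y) = 4779/5000 ≈ 0.955800

step 1 [1y] swap r/1=109/9891: DF=(1 − 109/9891·(0))/(1+109/9891) = 9891/10000 ≈ 0.989100
step 2 [2y] swap r/1=442/19449: DF=(1 − 442/19449·(0.989100))/(1+442/19449) = 4779/5000 ≈ 0.955800
step 3 [3y] zero: DF = P = 2331/2500 ≈ 0.932400
step 4 [4y] bond c/1=3/100: DF=(249081/250000 − 3/100·(0.989100+0.955800+0.932400))/(1+3/100) = 1767/2000 ≈ 0.883500
step 5 [5y] bond c/1=11/200: DF=(2200647/2000000 − 11/200·(0.989100+0.955800+0.932400+0.883500))/(1+11/200) = 8469/10000 ≈ 0.846900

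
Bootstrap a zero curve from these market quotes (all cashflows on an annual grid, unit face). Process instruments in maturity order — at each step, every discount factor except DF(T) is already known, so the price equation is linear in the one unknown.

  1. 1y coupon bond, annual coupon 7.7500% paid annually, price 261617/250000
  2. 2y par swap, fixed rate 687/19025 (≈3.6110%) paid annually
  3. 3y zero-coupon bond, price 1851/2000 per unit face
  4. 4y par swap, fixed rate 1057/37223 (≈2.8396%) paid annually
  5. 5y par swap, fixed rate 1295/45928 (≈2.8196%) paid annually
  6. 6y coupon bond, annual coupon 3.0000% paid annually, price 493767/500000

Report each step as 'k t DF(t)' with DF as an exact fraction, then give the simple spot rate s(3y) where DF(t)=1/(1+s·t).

step 1 [1y] bond c/1=31/400: DF=(261617/250000 − 31/400·(0))/(1+31/400) = 607/625 ≈ 0.971200
step 2 [2y] swap r/1=687/19025: DF=(1 − 687/19025·(0.971200))/(1+687/19025) = 9313/10000 ≈ 0.931300
step 3 [3y] zero: DF = P = 1851/2000 ≈ 0.925500
step 4 [4y] swap r/1=1057/37223: DF=(1 − 1057/37223·(0.971200+0.931300+0.925500))/(1+1057/37223) = 8943/10000 ≈ 0.894300
step 5 [5y] swap r/1=1295/45928: DF=(1 − 1295/45928·(0.971200+0.931300+0.925500+0.894300))/(1+1295/45928) = 1741/2000 ≈ 0.870500
step 6 [6y] bond c/1=3/100: DF=(493767/500000 − 3/100·(0.971200+0.931300+0.925500+0.894300+0.870500))/(1+3/100) = 33/40 ≈ 0.825000

1 1 607/625
2 2 9313/10000
3 3 1851/2000
4 4 8943/10000
5 5 1741/2000
6 6 33/40
s(3y) = (1/(1851/2000) − 1)/(3) = 149/5553 ≈ 2.6832%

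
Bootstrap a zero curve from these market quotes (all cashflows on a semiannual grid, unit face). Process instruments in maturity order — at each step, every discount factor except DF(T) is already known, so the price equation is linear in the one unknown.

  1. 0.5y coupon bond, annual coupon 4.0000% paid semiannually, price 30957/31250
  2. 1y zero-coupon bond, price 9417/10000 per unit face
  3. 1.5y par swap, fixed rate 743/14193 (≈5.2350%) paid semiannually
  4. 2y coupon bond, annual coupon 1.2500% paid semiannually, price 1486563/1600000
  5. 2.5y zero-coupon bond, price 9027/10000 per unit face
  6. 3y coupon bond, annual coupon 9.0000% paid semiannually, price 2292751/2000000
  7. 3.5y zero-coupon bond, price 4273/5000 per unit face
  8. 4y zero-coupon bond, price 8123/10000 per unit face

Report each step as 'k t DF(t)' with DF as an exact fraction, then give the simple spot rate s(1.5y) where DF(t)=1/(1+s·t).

1 1/2 607/625
2 1 9417/10000
3 3/2 9257/10000
4 2 9057/10000
5 5/2 9027/10000
6 3 8969/10000
7 7/2 4273/5000
8 4 8123/10000
s(1.5y) = (1/(9257/10000) − 1)/(3/2) = 1486/27771 ≈ 5.3509%

step 1 [0.5y] bond c/2=1/50: DF=(30957/31250 − 1/50·(0))/(1+1/50) = 607/625 ≈ 0.971200
step 2 [1y] zero: DF = P = 9417/10000 ≈ 0.941700
step 3 [1.5y] swap r/2=743/28386: DF=(1 − 743/28386·(0.971200+0.941700))/(1+743/28386) = 9257/10000 ≈ 0.925700
step 4 [2y] bond c/2=1/160: DF=(1486563/1600000 − 1/160·(0.971200+0.941700+0.925700))/(1+1/160) = 9057/10000 ≈ 0.905700
step 5 [2.5y] zero: DF = P = 9027/10000 ≈ 0.902700
step 6 [3y] bond c/2=9/200: DF=(2292751/2000000 − 9/200·(0.971200+0.941700+0.925700+0.905700+0.902700))/(1+9/200) = 8969/10000 ≈ 0.896900
step 7 [3.5y] zero: DF = P = 4273/5000 ≈ 0.854600
step 8 [4y] zero: DF = P = 8123/10000 ≈ 0.812300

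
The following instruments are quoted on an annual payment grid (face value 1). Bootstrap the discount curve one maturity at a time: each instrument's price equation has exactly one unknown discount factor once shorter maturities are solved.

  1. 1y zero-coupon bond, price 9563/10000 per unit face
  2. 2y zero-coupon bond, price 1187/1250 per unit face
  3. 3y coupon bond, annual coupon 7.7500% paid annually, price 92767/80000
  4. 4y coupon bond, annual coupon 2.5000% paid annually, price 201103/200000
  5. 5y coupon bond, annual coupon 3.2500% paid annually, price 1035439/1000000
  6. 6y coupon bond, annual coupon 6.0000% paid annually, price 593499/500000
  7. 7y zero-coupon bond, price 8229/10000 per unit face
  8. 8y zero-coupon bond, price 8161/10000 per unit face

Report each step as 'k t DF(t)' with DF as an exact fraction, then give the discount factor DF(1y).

1 1 9563/10000
2 2 1187/1250
3 3 9391/10000
4 4 2279/2500
5 5 4423/5000
6 6 8571/10000
7 7 8229/10000
8 8 8161/10000
DF(1y) = 9563/10000 ≈ 0.956300

step 1 [1y] zero: DF = P = 9563/10000 ≈ 0.956300
step 2 [2y] zero: DF = P = 1187/1250 ≈ 0.949600
step 3 [3y] bond c/1=31/400: DF=(92767/80000 − 31/400·(0.956300+0.949600))/(1+31/400) = 9391/10000 ≈ 0.939100
step 4 [4y] bond c/1=1/40: DF=(201103/200000 − 1/40·(0.956300+0.949600+0.939100))/(1+1/40) = 2279/2500 ≈ 0.911600
step 5 [5y] bond c/1=13/400: DF=(1035439/1000000 − 13/400·(0.956300+0.949600+0.939100+0.911600))/(1+13/400) = 4423/5000 ≈ 0.884600
step 6 [6y] bond c/1=3/50: DF=(593499/500000 − 3/50·(0.956300+0.949600+0.939100+0.911600+0.884600))/(1+3/50) = 8571/10000 ≈ 0.857100
step 7 [7y] zero: DF = P = 8229/10000 ≈ 0.822900
step 8 [8y] zero: DF = P = 8161/10000 ≈ 0.816100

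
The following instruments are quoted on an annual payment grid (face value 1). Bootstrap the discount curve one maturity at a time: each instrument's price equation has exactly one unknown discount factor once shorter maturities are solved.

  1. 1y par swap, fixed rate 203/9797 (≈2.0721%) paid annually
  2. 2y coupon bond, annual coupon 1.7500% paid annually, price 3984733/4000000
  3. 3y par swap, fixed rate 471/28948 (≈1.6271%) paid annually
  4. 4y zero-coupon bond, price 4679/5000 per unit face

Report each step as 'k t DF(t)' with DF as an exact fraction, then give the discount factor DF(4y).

1 1 9797/10000
2 2 4811/5000
3 3 9529/10000
4 4 4679/5000
DF(4y) = 4679/5000 ≈ 0.935800

step 1 [1y] swap r/1=203/9797: DF=(1 − 203/9797·(0))/(1+203/9797) = 9797/10000 ≈ 0.979700
step 2 [2y] bond c/1=7/400: DF=(3984733/4000000 − 7/400·(0.979700))/(1+7/400) = 4811/5000 ≈ 0.962200
step 3 [3y] swap r/1=471/28948: DF=(1 − 471/28948·(0.979700+0.962200))/(1+471/28948) = 9529/10000 ≈ 0.952900
step 4 [4y] zero: DF = P = 4679/5000 ≈ 0.935800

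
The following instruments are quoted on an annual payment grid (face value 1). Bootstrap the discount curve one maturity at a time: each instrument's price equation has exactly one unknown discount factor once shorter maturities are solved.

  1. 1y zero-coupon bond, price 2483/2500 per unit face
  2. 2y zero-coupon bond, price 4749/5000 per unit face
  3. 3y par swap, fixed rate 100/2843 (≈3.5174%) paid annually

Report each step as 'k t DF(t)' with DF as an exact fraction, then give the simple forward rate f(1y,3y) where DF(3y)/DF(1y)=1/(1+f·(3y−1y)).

step 1 [1y] zero: DF = P = 2483/2500 ≈ 0.993200
step 2 [2y] zero: DF = P = 4749/5000 ≈ 0.949800
step 3 [3y] swap r/1=100/2843: DF=(1 − 100/2843·(0.993200+0.949800))/(1+100/2843) = 9/10 ≈ 0.900000

1 1 2483/2500
2 2 4749/5000
3 3 9/10
f(1y,3y) = ((2483/2500)/(9/10) − 1)/(2) = 233/4500 ≈ 5.1778%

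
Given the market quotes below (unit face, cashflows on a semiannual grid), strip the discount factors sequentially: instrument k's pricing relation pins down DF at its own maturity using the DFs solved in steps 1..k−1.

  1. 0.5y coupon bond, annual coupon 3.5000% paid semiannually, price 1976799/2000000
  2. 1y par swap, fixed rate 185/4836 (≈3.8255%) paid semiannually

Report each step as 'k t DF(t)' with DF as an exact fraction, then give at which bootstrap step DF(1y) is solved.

step 1 [0.5y] bond c/2=7/400: DF=(1976799/2000000 − 7/400·(0))/(1+7/400) = 4857/5000 ≈ 0.971400
step 2 [1y] swap r/2=185/9672: DF=(1 − 185/9672·(0.971400))/(1+185/9672) = 963/1000 ≈ 0.963000

1 1/2 4857/5000
2 1 963/1000
DF(1y) is solved at step 2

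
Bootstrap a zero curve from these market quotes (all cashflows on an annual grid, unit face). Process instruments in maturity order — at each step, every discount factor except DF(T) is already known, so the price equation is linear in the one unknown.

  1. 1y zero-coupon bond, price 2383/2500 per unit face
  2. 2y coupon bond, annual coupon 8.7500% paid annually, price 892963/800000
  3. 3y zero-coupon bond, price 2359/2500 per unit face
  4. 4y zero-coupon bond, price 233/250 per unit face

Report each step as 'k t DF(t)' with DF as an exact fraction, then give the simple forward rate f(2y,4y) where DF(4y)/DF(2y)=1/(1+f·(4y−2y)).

step 1 [1y] zero: DF = P = 2383/2500 ≈ 0.953200
step 2 [2y] bond c/1=7/80: DF=(892963/800000 − 7/80·(0.953200))/(1+7/80) = 9497/10000 ≈ 0.949700
step 3 [3y] zero: DF = P = 2359/2500 ≈ 0.943600
step 4 [4y] zero: DF = P = 233/250 ≈ 0.932000

1 1 2383/2500
2 2 9497/10000
3 3 2359/2500
4 4 233/250
f(2y,4y) = ((9497/10000)/(233/250) − 1)/(2) = 177/18640 ≈ 0.9496%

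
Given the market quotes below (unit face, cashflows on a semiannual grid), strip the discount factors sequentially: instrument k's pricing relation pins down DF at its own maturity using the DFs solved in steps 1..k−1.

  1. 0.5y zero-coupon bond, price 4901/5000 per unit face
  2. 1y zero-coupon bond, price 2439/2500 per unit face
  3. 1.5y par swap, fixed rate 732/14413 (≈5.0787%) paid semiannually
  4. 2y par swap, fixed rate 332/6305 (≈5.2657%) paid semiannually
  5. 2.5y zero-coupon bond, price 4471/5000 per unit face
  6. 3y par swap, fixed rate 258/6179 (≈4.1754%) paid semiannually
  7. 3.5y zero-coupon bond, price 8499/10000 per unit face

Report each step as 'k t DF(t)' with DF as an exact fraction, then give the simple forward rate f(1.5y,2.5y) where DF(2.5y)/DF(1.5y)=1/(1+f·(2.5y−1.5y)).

1 1/2 4901/5000
2 1 2439/2500
3 3/2 2317/2500
4 2 2251/2500
5 5/2 4471/5000
6 3 8839/10000
7 7/2 8499/10000
f(1.5y,2.5y) = ((2317/2500)/(4471/5000) − 1)/(1) = 163/4471 ≈ 3.6457%

step 1 [0.5y] zero: DF = P = 4901/5000 ≈ 0.980200
step 2 [1y] zero: DF = P = 2439/2500 ≈ 0.975600
step 3 [1.5y] swap r/2=366/14413: DF=(1 − 366/14413·(0.980200+0.975600))/(1+366/14413) = 2317/2500 ≈ 0.926800
step 4 [2y] swap r/2=166/6305: DF=(1 − 166/6305·(0.980200+0.975600+0.926800))/(1+166/6305) = 2251/2500 ≈ 0.900400
step 5 [2.5y] zero: DF = P = 4471/5000 ≈ 0.894200
step 6 [3y] swap r/2=129/6179: DF=(1 − 129/6179·(0.980200+0.975600+0.926800+0.900400+0.894200))/(1+129/6179) = 8839/10000 ≈ 0.883900
step 7 [3.5y] zero: DF = P = 8499/10000 ≈ 0.849900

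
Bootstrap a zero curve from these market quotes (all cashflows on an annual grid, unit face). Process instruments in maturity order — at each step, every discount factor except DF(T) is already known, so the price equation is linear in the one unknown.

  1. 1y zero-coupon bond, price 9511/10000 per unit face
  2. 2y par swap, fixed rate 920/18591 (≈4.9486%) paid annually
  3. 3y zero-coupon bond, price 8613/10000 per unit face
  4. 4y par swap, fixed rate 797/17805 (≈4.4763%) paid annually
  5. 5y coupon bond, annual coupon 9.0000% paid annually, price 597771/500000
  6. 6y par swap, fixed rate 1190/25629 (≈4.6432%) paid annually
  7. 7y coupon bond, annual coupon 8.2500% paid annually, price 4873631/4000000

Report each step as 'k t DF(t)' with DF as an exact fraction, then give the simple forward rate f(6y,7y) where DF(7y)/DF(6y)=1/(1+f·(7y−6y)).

step 1 [1y] zero: DF = P = 9511/10000 ≈ 0.951100
step 2 [2y] swap r/1=920/18591: DF=(1 − 920/18591·(0.951100))/(1+920/18591) = 227/250 ≈ 0.908000
step 3 [3y] zero: DF = P = 8613/10000 ≈ 0.861300
step 4 [4y] swap r/1=797/17805: DF=(1 − 797/17805·(0.951100+0.908000+0.861300))/(1+797/17805) = 4203/5000 ≈ 0.840600
step 5 [5y] bond c/1=9/100: DF=(597771/500000 − 9/100·(0.951100+0.908000+0.861300+0.840600))/(1+9/100) = 2007/2500 ≈ 0.802800
step 6 [6y] swap r/1=1190/25629: DF=(1 − 1190/25629·(0.951100+0.908000+0.861300+0.840600+0.802800))/(1+1190/25629) = 381/500 ≈ 0.762000
step 7 [7y] bond c/1=33/400: DF=(4873631/4000000 − 33/400·(0.951100+0.908000+0.861300+0.840600+0.802800+0.762000))/(1+33/400) = 7349/10000 ≈ 0.734900

1 1 9511/10000
2 2 227/250
3 3 8613/10000
4 4 4203/5000
5 5 2007/2500
6 6 381/500
7 7 7349/10000
f(6y,7y) = ((381/500)/(7349/10000) − 1)/(1) = 271/7349 ≈ 3.6876%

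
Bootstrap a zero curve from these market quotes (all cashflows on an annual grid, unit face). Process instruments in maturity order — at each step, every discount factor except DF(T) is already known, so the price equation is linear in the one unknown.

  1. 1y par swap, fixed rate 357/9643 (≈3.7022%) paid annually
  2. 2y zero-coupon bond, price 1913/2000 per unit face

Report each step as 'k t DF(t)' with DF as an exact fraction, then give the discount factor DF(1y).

1 1 9643/10000
2 2 1913/2000
DF(1y) = 9643/10000 ≈ 0.964300

step 1 [1y] swap r/1=357/9643: DF=(1 − 357/9643·(0))/(1+357/9643) = 9643/10000 ≈ 0.964300
step 2 [2y] zero: DF = P = 1913/2000 ≈ 0.956500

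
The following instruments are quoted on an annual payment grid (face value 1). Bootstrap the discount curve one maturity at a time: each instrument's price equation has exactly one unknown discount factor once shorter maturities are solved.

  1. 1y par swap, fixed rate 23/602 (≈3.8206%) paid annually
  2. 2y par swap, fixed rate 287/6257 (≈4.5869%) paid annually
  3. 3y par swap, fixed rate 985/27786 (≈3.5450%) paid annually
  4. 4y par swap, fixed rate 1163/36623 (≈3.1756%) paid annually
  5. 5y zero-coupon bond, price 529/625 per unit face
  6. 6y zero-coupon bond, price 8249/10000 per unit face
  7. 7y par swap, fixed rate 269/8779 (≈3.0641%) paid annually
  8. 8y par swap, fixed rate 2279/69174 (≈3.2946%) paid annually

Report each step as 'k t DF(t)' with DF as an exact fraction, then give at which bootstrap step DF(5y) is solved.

1 1 602/625
2 2 9139/10000
3 3 1803/2000
4 4 8837/10000
5 5 529/625
6 6 8249/10000
7 7 8117/10000
8 8 7721/10000
DF(5y) is solved at step 5

step 1 [1y] swap r/1=23/602: DF=(1 − 23/602·(0))/(1+23/602) = 602/625 ≈ 0.963200
step 2 [2y] swap r/1=287/6257: DF=(1 − 287/6257·(0.963200))/(1+287/6257) = 9139/10000 ≈ 0.913900
step 3 [3y] swap r/1=985/27786: DF=(1 − 985/27786·(0.963200+0.913900))/(1+985/27786) = 1803/2000 ≈ 0.901500
step 4 [4y] swap r/1=1163/36623: DF=(1 − 1163/36623·(0.963200+0.913900+0.901500))/(1+1163/36623) = 8837/10000 ≈ 0.883700
step 5 [5y] zero: DF = P = 529/625 ≈ 0.846400
step 6 [6y] zero: DF = P = 8249/10000 ≈ 0.824900
step 7 [7y] swap r/1=269/8779: DF=(1 − 269/8779·(0.963200+0.913900+0.901500+0.883700+0.846400+0.824900))/(1+269/8779) = 8117/10000 ≈ 0.811700
step 8 [8y] swap r/1=2279/69174: DF=(1 − 2279/69174·(0.963200+0.913900+0.901500+0.883700+0.846400+0.824900+0.811700))/(1+2279/69174) = 7721/10000 ≈ 0.772100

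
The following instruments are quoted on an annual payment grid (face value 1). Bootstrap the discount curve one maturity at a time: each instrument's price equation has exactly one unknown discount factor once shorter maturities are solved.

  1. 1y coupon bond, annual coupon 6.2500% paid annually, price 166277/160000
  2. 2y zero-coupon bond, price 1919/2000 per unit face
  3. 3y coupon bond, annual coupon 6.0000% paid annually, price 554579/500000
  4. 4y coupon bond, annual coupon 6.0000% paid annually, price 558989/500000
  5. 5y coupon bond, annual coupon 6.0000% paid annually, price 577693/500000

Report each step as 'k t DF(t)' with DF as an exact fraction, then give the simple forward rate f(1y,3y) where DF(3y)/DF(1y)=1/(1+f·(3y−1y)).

step 1 [1y] bond c/1=1/16: DF=(166277/160000 − 1/16·(0))/(1+1/16) = 9781/10000 ≈ 0.978100
step 2 [2y] zero: DF = P = 1919/2000 ≈ 0.959500
step 3 [3y] bond c/1=3/50: DF=(554579/500000 − 3/50·(0.978100+0.959500))/(1+3/50) = 9367/10000 ≈ 0.936700
step 4 [4y] bond c/1=3/50: DF=(558989/500000 − 3/50·(0.978100+0.959500+0.936700))/(1+3/50) = 223/250 ≈ 0.892000
step 5 [5y] bond c/1=3/50: DF=(577693/500000 − 3/50·(0.978100+0.959500+0.936700+0.892000))/(1+3/50) = 548/625 ≈ 0.876800

1 1 9781/10000
2 2 1919/2000
3 3 9367/10000
4 4 223/250
5 5 548/625
f(1y,3y) = ((9781/10000)/(9367/10000) − 1)/(2) = 207/9367 ≈ 2.2099%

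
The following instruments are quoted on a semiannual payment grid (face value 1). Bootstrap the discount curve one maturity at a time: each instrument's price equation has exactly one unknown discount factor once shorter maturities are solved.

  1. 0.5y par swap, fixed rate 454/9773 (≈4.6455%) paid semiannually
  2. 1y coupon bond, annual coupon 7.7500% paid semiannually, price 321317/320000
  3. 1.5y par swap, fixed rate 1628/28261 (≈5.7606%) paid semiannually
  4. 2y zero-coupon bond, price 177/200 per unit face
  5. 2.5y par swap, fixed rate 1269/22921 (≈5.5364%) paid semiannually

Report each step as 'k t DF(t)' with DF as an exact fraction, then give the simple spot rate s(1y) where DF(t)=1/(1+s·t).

1 1/2 9773/10000
2 1 4651/5000
3 3/2 4593/5000
4 2 177/200
5 5/2 8731/10000
s(1y) = (1/(4651/5000) − 1)/(1) = 349/4651 ≈ 7.5038%

step 1 [0.5y] swap r/2=227/9773: DF=(1 − 227/9773·(0))/(1+227/9773) = 9773/10000 ≈ 0.977300
step 2 [1y] bond c/2=31/800: DF=(321317/320000 − 31/800·(0.977300))/(1+31/800) = 4651/5000 ≈ 0.930200
step 3 [1.5y] swap r/2=814/28261: DF=(1 − 814/28261·(0.977300+0.930200))/(1+814/28261) = 4593/5000 ≈ 0.918600
step 4 [2y] zero: DF = P = 177/200 ≈ 0.885000
step 5 [2.5y] swap r/2=1269/45842: DF=(1 − 1269/45842·(0.977300+0.930200+0.918600+0.885000))/(1+1269/45842) = 8731/10000 ≈ 0.873100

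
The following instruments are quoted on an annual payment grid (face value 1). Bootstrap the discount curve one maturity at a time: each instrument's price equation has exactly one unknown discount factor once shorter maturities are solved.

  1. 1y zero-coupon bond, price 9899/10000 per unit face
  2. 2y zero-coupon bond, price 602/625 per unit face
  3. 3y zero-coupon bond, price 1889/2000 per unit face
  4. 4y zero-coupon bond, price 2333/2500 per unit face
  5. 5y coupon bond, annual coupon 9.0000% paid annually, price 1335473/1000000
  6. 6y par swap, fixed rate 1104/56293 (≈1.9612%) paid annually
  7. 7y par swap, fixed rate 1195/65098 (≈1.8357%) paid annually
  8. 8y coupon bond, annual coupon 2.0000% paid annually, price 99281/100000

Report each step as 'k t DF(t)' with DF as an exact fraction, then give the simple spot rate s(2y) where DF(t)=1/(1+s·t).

1 1 9899/10000
2 2 602/625
3 3 1889/2000
4 4 2333/2500
5 5 9089/10000
6 6 556/625
7 7 1761/2000
8 8 8457/10000
s(2y) = (1/(602/625) − 1)/(2) = 23/1204 ≈ 1.9103%

step 1 [1y] zero: DF = P = 9899/10000 ≈ 0.989900
step 2 [2y] zero: DF = P = 602/625 ≈ 0.963200
step 3 [3y] zero: DF = P = 1889/2000 ≈ 0.944500
step 4 [4y] zero: DF = P = 2333/2500 ≈ 0.933200
step 5 [5y] bond c/1=9/100: DF=(1335473/1000000 − 9/100·(0.989900+0.963200+0.944500+0.933200))/(1+9/100) = 9089/10000 ≈ 0.908900
step 6 [6y] swap r/1=1104/56293: DF=(1 − 1104/56293·(0.989900+0.963200+0.944500+0.933200+0.908900))/(1+1104/56293) = 556/625 ≈ 0.889600
step 7 [7y] swap r/1=1195/65098: DF=(1 − 1195/65098·(0.989900+0.963200+0.944500+0.933200+0.908900+0.889600))/(1+1195/65098) = 1761/2000 ≈ 0.880500
step 8 [8y] bond c/1=1/50: DF=(99281/100000 − 1/50·(0.989900+0.963200+0.944500+0.933200+0.908900+0.889600+0.880500))/(1+1/50) = 8457/10000 ≈ 0.845700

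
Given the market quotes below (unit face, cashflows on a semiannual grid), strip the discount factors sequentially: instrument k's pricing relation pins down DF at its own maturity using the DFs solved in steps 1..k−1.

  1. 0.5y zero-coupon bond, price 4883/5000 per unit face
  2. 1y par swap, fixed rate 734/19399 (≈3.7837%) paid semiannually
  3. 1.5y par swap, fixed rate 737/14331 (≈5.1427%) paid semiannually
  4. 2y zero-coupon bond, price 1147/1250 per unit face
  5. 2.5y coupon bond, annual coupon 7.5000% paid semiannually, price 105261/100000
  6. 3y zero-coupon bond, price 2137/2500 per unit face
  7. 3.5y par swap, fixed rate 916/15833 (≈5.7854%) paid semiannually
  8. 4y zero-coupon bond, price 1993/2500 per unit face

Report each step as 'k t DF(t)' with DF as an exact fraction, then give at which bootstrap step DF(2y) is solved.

1 1/2 4883/5000
2 1 9633/10000
3 3/2 9263/10000
4 2 1147/1250
5 5/2 4389/5000
6 3 2137/2500
7 7/2 1021/1250
8 4 1993/2500
DF(2y) is solved at step 4

step 1 [0.5y] zero: DF = P = 4883/5000 ≈ 0.976600
step 2 [1y] swap r/2=367/19399: DF=(1 − 367/19399·(0.976600))/(1+367/19399) = 9633/10000 ≈ 0.963300
step 3 [1.5y] swap r/2=737/28662: DF=(1 − 737/28662·(0.976600+0.963300))/(1+737/28662) = 9263/10000 ≈ 0.926300
step 4 [2y] zero: DF = P = 1147/1250 ≈ 0.917600
step 5 [2.5y] bond c/2=3/80: DF=(105261/100000 − 3/80·(0.976600+0.963300+0.926300+0.917600))/(1+3/80) = 4389/5000 ≈ 0.877800
step 6 [3y] zero: DF = P = 2137/2500 ≈ 0.854800
step 7 [3.5y] swap r/2=458/15833: DF=(1 − 458/15833·(0.976600+0.963300+0.926300+0.917600+0.877800+0.854800))/(1+458/15833) = 1021/1250 ≈ 0.816800
step 8 [4y] zero: DF = P = 1993/2500 ≈ 0.797200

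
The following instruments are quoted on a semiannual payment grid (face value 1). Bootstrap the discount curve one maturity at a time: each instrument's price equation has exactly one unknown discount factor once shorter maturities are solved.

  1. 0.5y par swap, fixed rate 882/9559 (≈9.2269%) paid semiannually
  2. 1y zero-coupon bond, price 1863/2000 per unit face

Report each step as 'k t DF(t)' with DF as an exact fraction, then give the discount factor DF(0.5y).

1 1/2 9559/10000
2 1 1863/2000
DF(0.5y) = 9559/10000 ≈ 0.955900

step 1 [0.5y] swap r/2=441/9559: DF=(1 − 441/9559·(0))/(1+441/9559) = 9559/10000 ≈ 0.955900
step 2 [1y] zero: DF = P = 1863/2000 ≈ 0.931500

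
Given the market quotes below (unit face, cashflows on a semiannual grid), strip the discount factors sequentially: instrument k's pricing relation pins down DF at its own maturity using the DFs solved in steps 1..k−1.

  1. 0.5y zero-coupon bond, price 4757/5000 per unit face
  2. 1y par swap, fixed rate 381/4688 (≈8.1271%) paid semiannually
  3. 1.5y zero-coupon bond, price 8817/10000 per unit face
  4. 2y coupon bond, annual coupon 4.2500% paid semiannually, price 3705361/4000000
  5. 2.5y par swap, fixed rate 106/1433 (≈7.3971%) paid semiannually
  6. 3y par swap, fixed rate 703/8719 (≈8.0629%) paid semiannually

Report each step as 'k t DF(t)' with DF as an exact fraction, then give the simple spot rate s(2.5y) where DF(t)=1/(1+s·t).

1 1/2 4757/5000
2 1 4619/5000
3 3/2 8817/10000
4 2 8497/10000
5 5/2 8357/10000
6 3 7891/10000
s(2.5y) = (1/(8357/10000) − 1)/(5/2) = 3286/41785 ≈ 7.8641%

step 1 [0.5y] zero: DF = P = 4757/5000 ≈ 0.951400
step 2 [1y] swap r/2=381/9376: DF=(1 − 381/9376·(0.951400))/(1+381/9376) = 4619/5000 ≈ 0.923800
step 3 [1.5y] zero: DF = P = 8817/10000 ≈ 0.881700
step 4 [2y] bond c/2=17/800: DF=(3705361/4000000 − 17/800·(0.951400+0.923800+0.881700))/(1+17/800) = 8497/10000 ≈ 0.849700
step 5 [2.5y] swap r/2=53/1433: DF=(1 − 53/1433·(0.951400+0.923800+0.881700+0.849700))/(1+53/1433) = 8357/10000 ≈ 0.835700
step 6 [3y] swap r/2=703/17438: DF=(1 − 703/17438·(0.951400+0.923800+0.881700+0.849700+0.835700))/(1+703/17438) = 7891/10000 ≈ 0.789100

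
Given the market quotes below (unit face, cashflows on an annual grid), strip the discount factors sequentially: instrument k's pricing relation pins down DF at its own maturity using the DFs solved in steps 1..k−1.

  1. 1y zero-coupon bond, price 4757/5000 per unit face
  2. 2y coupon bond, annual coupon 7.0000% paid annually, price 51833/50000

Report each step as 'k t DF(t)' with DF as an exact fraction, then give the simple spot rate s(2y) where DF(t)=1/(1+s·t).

step 1 [1y] zero: DF = P = 4757/5000 ≈ 0.951400
step 2 [2y] bond c/1=7/100: DF=(51833/50000 − 7/100·(0.951400))/(1+7/100) = 4533/5000 ≈ 0.906600

1 1 4757/5000
2 2 4533/5000
s(2y) = (1/(4533/5000) − 1)/(2) = 467/9066 ≈ 5.1511%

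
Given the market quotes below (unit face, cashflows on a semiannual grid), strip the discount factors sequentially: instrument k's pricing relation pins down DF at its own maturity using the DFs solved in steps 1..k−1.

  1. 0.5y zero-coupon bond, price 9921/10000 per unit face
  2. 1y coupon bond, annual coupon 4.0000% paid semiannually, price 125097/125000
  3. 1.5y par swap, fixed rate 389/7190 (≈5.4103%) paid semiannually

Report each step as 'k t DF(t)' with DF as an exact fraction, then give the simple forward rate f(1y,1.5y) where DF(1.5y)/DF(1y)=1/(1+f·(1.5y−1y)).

1 1/2 9921/10000
2 1 9617/10000
3 3/2 4611/5000
f(1y,1.5y) = ((9617/10000)/(4611/5000) − 1)/(1/2) = 395/4611 ≈ 8.5665%

step 1 [0.5y] zero: DF = P = 9921/10000 ≈ 0.992100
step 2 [1y] bond c/2=1/50: DF=(125097/125000 − 1/50·(0.992100))/(1+1/50) = 9617/10000 ≈ 0.961700
step 3 [1.5y] swap r/2=389/14380: DF=(1 − 389/14380·(0.992100+0.961700))/(1+389/14380) = 4611/5000 ≈ 0.922200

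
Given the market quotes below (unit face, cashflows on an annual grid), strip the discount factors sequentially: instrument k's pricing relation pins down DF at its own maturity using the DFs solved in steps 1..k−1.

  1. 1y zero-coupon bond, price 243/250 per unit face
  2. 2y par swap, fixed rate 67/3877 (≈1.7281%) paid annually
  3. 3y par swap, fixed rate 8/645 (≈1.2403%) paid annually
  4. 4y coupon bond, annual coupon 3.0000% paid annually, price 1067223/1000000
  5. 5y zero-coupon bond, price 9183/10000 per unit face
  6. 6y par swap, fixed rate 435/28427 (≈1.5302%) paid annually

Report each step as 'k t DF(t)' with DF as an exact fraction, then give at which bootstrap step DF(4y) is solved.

step 1 [1y] zero: DF = P = 243/250 ≈ 0.972000
step 2 [2y] swap r/1=67/3877: DF=(1 − 67/3877·(0.972000))/(1+67/3877) = 1933/2000 ≈ 0.966500
step 3 [3y] swap r/1=8/645: DF=(1 − 8/645·(0.972000+0.966500))/(1+8/645) = 241/250 ≈ 0.964000
step 4 [4y] bond c/1=3/100: DF=(1067223/1000000 − 3/100·(0.972000+0.966500+0.964000))/(1+3/100) = 2379/2500 ≈ 0.951600
step 5 [5y] zero: DF = P = 9183/10000 ≈ 0.918300
step 6 [6y] swap r/1=435/28427: DF=(1 − 435/28427·(0.972000+0.966500+0.964000+0.951600+0.918300))/(1+435/28427) = 913/1000 ≈ 0.913000

1 1 243/250
2 2 1933/2000
3 3 241/250
4 4 2379/2500
5 5 9183/10000
6 6 913/1000
DF(4y) is solved at step 4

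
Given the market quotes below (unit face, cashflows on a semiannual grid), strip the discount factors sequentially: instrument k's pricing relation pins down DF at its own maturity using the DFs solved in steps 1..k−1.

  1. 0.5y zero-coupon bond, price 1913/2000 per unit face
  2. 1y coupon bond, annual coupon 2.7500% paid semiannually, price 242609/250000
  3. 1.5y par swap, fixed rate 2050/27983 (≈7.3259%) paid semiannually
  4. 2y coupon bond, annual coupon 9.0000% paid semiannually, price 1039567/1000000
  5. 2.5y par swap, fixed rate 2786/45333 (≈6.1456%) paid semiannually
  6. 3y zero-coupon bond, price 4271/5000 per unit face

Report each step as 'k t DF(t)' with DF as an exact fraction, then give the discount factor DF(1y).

1 1/2 1913/2000
2 1 9443/10000
3 3/2 359/400
4 2 8743/10000
5 5/2 8607/10000
6 3 4271/5000
DF(1y) = 9443/10000 ≈ 0.944300

step 1 [0.5y] zero: DF = P = 1913/2000 ≈ 0.956500
step 2 [1y] bond c/2=11/800: DF=(242609/250000 − 11/800·(0.956500))/(1+11/800) = 9443/10000 ≈ 0.944300
step 3 [1.5y] swap r/2=1025/27983: DF=(1 − 1025/27983·(0.956500+0.944300))/(1+1025/27983) = 359/400 ≈ 0.897500
step 4 [2y] bond c/2=9/200: DF=(1039567/1000000 − 9/200·(0.956500+0.944300+0.897500))/(1+9/200) = 8743/10000 ≈ 0.874300
step 5 [2.5y] swap r/2=1393/45333: DF=(1 − 1393/45333·(0.956500+0.944300+0.897500+0.874300))/(1+1393/45333) = 8607/10000 ≈ 0.860700
step 6 [3y] zero: DF = P = 4271/5000 ≈ 0.854200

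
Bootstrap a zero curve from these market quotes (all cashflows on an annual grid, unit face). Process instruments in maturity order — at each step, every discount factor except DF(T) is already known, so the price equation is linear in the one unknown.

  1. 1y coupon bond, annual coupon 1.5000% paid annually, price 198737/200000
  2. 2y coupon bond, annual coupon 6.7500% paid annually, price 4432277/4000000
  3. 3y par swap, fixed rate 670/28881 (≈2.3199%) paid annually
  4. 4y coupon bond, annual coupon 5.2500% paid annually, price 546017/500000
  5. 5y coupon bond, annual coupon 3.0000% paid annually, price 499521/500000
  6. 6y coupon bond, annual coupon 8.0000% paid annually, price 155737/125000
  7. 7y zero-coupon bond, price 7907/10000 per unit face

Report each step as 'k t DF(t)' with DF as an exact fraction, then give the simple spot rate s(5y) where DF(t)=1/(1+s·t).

1 1 979/1000
2 2 9761/10000
3 3 933/1000
4 4 1787/2000
5 5 4299/5000
6 6 4049/5000
7 7 7907/10000
s(5y) = (1/(4299/5000) − 1)/(5) = 701/21495 ≈ 3.2612%

step 1 [1y] bond c/1=3/200: DF=(198737/200000 − 3/200·(0))/(1+3/200) = 979/1000 ≈ 0.979000
step 2 [2y] bond c/1=27/400: DF=(4432277/4000000 − 27/400·(0.979000))/(1+27/400) = 9761/10000 ≈ 0.976100
step 3 [3y] swap r/1=670/28881: DF=(1 − 670/28881·(0.979000+0.976100))/(1+670/28881) = 933/1000 ≈ 0.933000
step 4 [4y] bond c/1=21/400: DF=(546017/500000 − 21/400·(0.979000+0.976100+0.933000))/(1+21/400) = 1787/2000 ≈ 0.893500
step 5 [5y] bond c/1=3/100: DF=(499521/500000 − 3/100·(0.979000+0.976100+0.933000+0.893500))/(1+3/100) = 4299/5000 ≈ 0.859800
step 6 [6y] bond c/1=2/25: DF=(155737/125000 − 2/25·(0.979000+0.976100+0.933000+0.893500+0.859800))/(1+2/25) = 4049/5000 ≈ 0.809800
step 7 [7y] zero: DF = P = 7907/10000 ≈ 0.790700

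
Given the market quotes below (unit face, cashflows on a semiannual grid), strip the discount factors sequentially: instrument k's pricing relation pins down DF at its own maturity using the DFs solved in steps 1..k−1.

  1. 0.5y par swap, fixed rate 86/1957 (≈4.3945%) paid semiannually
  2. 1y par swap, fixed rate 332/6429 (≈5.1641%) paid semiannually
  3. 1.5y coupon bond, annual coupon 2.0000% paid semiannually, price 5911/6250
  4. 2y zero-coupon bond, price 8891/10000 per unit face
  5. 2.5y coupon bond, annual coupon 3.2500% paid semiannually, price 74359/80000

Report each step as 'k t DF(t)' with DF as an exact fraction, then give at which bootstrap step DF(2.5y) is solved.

step 1 [0.5y] swap r/2=43/1957: DF=(1 − 43/1957·(0))/(1+43/1957) = 1957/2000 ≈ 0.978500
step 2 [1y] swap r/2=166/6429: DF=(1 − 166/6429·(0.978500))/(1+166/6429) = 4751/5000 ≈ 0.950200
step 3 [1.5y] bond c/2=1/100: DF=(5911/6250 − 1/100·(0.978500+0.950200))/(1+1/100) = 9173/10000 ≈ 0.917300
step 4 [2y] zero: DF = P = 8891/10000 ≈ 0.889100
step 5 [2.5y] bond c/2=13/800: DF=(74359/80000 − 13/800·(0.978500+0.950200+0.917300+0.889100))/(1+13/800) = 8549/10000 ≈ 0.854900

1 1/2 1957/2000
2 1 4751/5000
3 3/2 9173/10000
4 2 8891/10000
5 5/2 8549/10000
DF(2.5y) is solved at step 5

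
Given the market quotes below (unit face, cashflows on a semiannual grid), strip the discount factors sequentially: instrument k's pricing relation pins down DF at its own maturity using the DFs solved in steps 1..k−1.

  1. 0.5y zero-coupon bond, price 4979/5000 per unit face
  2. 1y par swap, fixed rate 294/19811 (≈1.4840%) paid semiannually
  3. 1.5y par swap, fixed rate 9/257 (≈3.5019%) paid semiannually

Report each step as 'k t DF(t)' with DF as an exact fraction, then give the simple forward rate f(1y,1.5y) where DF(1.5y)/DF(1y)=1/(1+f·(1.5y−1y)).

step 1 [0.5y] zero: DF = P = 4979/5000 ≈ 0.995800
step 2 [1y] swap r/2=147/19811: DF=(1 − 147/19811·(0.995800))/(1+147/19811) = 9853/10000 ≈ 0.985300
step 3 [1.5y] swap r/2=9/514: DF=(1 − 9/514·(0.995800+0.985300))/(1+9/514) = 9487/10000 ≈ 0.948700

1 1/2 4979/5000
2 1 9853/10000
3 3/2 9487/10000
f(1y,1.5y) = ((9853/10000)/(9487/10000) − 1)/(1/2) = 732/9487 ≈ 7.7158%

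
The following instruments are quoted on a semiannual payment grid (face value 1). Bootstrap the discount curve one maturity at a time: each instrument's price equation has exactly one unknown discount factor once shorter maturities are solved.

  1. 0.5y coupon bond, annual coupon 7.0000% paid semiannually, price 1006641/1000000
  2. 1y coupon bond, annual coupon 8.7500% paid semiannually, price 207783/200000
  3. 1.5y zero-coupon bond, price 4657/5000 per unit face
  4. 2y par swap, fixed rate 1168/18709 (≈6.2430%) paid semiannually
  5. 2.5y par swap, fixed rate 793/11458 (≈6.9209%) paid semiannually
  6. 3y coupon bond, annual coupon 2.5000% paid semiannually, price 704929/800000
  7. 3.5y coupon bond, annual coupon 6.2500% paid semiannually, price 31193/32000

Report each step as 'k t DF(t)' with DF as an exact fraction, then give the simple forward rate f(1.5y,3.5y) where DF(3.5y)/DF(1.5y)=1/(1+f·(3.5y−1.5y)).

1 1/2 4863/5000
2 1 4773/5000
3 3/2 4657/5000
4 2 552/625
5 5/2 4207/5000
6 3 8137/10000
7 7/2 7817/10000
f(1.5y,3.5y) = ((4657/5000)/(7817/10000) − 1)/(2) = 1497/15634 ≈ 9.5753%

step 1 [0.5y] bond c/2=7/200: DF=(1006641/1000000 − 7/200·(0))/(1+7/200) = 4863/5000 ≈ 0.972600
step 2 [1y] bond c/2=7/160: DF=(207783/200000 − 7/160·(0.972600))/(1+7/160) = 4773/5000 ≈ 0.954600
step 3 [1.5y] zero: DF = P = 4657/5000 ≈ 0.931400
step 4 [2y] swap r/2=584/18709: DF=(1 − 584/18709·(0.972600+0.954600+0.931400))/(1+584/18709) = 552/625 ≈ 0.883200
step 5 [2.5y] swap r/2=793/22916: DF=(1 − 793/22916·(0.972600+0.954600+0.931400+0.883200))/(1+793/22916) = 4207/5000 ≈ 0.841400
step 6 [3y] bond c/2=1/80: DF=(704929/800000 − 1/80·(0.972600+0.954600+0.931400+0.883200+0.841400))/(1+1/80) = 8137/10000 ≈ 0.813700
step 7 [3.5y] bond c/2=1/32: DF=(31193/32000 − 1/32·(0.972600+0.954600+0.931400+0.883200+0.841400+0.813700))/(1+1/32) = 7817/10000 ≈ 0.781700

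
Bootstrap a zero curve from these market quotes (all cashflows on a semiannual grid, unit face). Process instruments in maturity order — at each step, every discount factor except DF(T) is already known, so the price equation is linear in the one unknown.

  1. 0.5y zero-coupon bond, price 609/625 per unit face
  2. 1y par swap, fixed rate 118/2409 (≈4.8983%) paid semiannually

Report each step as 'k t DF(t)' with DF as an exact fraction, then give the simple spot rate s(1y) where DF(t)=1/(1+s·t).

1 1/2 609/625
2 1 1191/1250
s(1y) = (1/(1191/1250) − 1)/(1) = 59/1191 ≈ 4.9538%

step 1 [0.5y] zero: DF = P = 609/625 ≈ 0.974400
step 2 [1y] swap r/2=59/2409: DF=(1 − 59/2409·(0.974400))/(1+59/2409) = 1191/1250 ≈ 0.952800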